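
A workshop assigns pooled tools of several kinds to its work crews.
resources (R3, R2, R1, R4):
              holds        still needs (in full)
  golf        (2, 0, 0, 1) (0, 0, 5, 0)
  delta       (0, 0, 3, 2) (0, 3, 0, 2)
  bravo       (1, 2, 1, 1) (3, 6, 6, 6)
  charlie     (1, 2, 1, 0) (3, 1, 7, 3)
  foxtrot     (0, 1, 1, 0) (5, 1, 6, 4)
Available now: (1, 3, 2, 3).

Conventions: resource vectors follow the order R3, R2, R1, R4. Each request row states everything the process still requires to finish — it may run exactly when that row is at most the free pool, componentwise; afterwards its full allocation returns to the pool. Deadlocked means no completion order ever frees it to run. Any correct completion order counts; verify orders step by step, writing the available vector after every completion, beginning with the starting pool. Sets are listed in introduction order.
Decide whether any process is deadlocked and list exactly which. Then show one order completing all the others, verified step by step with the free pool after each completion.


Deadlocked: bravo, charlie and foxtrot.
Key observation: once delta, golf finish, the pool peaks at (3, 3, 5, 6) — and every remaining process still needs more R1 than that.
A valid finishing order for the others: delta, golf. Step-by-step check:
  pool = (1, 3, 2, 3)
  delta needs (0, 3, 0, 2) <= (1, 3, 2, 3) -> finishes; pool += (0, 0, 3, 2) = (1, 3, 5, 5)
  golf needs (0, 0, 5, 0) <= (1, 3, 5, 5) -> finishes; pool += (2, 0, 0, 1) = (3, 3, 5, 6)
None of the blocked processes ever fits:
  bravo cannot run: need (3, 6, 6, 6) vs free (3, 3, 5, 6) (insufficient R2 and R1)
  charlie cannot run: need (3, 1, 7, 3) vs free (3, 3, 5, 6) (insufficient R1)
  foxtrot cannot run: need (5, 1, 6, 4) vs free (3, 3, 5, 6) (insufficient R3 and R1)


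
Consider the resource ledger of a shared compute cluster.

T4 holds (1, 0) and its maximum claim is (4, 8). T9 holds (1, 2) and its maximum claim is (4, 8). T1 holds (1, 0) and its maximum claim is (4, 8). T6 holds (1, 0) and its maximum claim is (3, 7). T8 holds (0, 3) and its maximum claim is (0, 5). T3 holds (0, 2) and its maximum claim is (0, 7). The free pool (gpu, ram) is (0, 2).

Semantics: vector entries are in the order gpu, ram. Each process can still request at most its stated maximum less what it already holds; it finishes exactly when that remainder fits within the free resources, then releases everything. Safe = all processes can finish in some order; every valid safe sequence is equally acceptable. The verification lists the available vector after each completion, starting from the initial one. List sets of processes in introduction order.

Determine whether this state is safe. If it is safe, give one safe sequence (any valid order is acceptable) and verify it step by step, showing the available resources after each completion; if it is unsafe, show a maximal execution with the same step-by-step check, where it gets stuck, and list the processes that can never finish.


UNSAFE — no complete ordering exists.
Key observation: even finishing T8, T3 leaves just (0, 7) free — too little gpu for any of the remaining processes.
The run T8, T3 cannot be extended any further. Check, step by step:
  pool = (0, 2)
  T8: need (0, 2) fits (0, 2); releases (0, 3), pool now (0, 5)
  T3: need (0, 5) fits (0, 5); releases (0, 2), pool now (0, 7)
  T4 still needs (3, 8) but only (0, 7) is free — short on gpu and ram
  T9 still needs (3, 6) but only (0, 7) is free — short on gpu
  T1 still needs (3, 8) but only (0, 7) is free — short on gpu and ram
  T6 still needs (2, 7) but only (0, 7) is free — short on gpu
Never able to finish: T4, T9, T1 and T6.


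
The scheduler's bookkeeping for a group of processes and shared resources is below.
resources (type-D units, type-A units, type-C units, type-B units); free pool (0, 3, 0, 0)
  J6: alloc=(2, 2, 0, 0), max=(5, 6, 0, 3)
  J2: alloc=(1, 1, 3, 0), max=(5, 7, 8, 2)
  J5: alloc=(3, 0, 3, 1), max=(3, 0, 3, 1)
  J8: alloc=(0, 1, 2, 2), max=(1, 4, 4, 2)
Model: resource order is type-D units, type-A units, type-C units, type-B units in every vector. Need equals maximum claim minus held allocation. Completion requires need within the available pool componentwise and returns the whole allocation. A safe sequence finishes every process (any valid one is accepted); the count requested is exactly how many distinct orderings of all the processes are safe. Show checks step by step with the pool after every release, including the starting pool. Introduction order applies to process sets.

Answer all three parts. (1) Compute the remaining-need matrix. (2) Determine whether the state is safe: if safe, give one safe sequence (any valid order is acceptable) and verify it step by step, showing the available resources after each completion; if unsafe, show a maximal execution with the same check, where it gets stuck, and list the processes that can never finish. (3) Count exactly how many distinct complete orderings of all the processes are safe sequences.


(1) Need matrix, components ordered type-D units, type-A units, type-C units, type-B units:
  J6: (3, 4, 0, 3)
  J2: (4, 6, 5, 2)
  J5: (0, 0, 0, 0)
  J8: (1, 3, 2, 0)
(2) SAFE, for example via the order J5, J8, J6, J2.
Key observation: J8 marks the first exact bind of the order: its need (1, 3, 2, 0) fits the free (3, 3, 3, 1) with zero slack on a requested resource.
Check, step by step:
  pool = (0, 3, 0, 0)
  run J5 (needs (0, 0, 0, 0), free (0, 3, 0, 0)); after release of (3, 0, 3, 1) the pool is (3, 3, 3, 1)
  run J8 (needs (1, 3, 2, 0), free (3, 3, 3, 1)); after release of (0, 1, 2, 2) the pool is (3, 4, 5, 3)
  run J6 (needs (3, 4, 0, 3), free (3, 4, 5, 3)); after release of (2, 2, 0, 0) the pool is (5, 6, 5, 3)
  run J2 (needs (4, 6, 5, 2), free (5, 6, 5, 3)); after release of (1, 1, 3, 0) the pool is (6, 7, 8, 3)
(3) Precisely 1 of the possible complete orderings is a safe sequence.


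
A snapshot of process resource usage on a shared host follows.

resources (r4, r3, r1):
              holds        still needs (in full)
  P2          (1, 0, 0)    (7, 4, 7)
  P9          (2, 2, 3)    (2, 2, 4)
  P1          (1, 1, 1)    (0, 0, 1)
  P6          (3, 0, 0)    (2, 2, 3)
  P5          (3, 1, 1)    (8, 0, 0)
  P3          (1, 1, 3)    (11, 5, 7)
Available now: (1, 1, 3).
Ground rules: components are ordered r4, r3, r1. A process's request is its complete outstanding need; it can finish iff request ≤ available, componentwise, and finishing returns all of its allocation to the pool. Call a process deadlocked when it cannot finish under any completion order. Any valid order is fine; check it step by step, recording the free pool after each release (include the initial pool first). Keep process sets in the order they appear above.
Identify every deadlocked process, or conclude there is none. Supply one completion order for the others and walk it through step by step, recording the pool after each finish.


No process is deadlocked.
Key observation: the pool covers P1 at once, and every later process fits after earlier releases.
One completion order for the rest: P1, P9, P6, P2, P5, P3. Step-by-step check:
  pool = (1, 1, 3)
  run P1 (needs (0, 0, 1), free (1, 1, 3)); after release of (1, 1, 1) the pool is (2, 2, 4)
  run P9 (needs (2, 2, 4), free (2, 2, 4)); after release of (2, 2, 3) the pool is (4, 4, 7)
  run P6 (needs (2, 2, 3), free (4, 4, 7)); after release of (3, 0, 0) the pool is (7, 4, 7)
  run P2 (needs (7, 4, 7), free (7, 4, 7)); after release of (1, 0, 0) the pool is (8, 4, 7)
  run P5 (needs (8, 0, 0), free (8, 4, 7)); after release of (3, 1, 1) the pool is (11, 5, 8)
  run P3 (needs (11, 5, 7), free (11, 5, 8)); after release of (1, 1, 3) the pool is (12, 6, 11)


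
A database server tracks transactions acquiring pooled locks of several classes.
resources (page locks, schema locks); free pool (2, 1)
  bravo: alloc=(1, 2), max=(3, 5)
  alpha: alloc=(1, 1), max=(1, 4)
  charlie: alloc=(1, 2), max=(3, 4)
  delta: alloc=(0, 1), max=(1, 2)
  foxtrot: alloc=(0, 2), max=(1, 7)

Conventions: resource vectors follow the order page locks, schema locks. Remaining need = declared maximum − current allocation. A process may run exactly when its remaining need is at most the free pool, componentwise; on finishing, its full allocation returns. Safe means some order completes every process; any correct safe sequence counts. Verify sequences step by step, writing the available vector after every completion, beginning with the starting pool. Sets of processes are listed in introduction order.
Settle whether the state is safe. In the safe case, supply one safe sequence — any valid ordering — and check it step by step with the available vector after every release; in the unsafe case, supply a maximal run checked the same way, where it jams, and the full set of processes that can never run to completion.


SAFE. One safe sequence: delta, charlie, alpha, foxtrot, bravo.
Key observation: at delta the run first touches a limit — (1, 1) against (2, 1), exact on a resource it actually requests.
Check, step by step:
  pool = (2, 1)
  delta: need (1, 1) fits (2, 1); releases (0, 1), pool now (2, 2)
  charlie: need (2, 2) fits (2, 2); releases (1, 2), pool now (3, 4)
  alpha: need (0, 3) fits (3, 4); releases (1, 1), pool now (4, 5)
  foxtrot: need (1, 5) fits (4, 5); releases (0, 2), pool now (4, 7)
  bravo: need (2, 3) fits (4, 7); releases (1, 2), pool now (5, 9)


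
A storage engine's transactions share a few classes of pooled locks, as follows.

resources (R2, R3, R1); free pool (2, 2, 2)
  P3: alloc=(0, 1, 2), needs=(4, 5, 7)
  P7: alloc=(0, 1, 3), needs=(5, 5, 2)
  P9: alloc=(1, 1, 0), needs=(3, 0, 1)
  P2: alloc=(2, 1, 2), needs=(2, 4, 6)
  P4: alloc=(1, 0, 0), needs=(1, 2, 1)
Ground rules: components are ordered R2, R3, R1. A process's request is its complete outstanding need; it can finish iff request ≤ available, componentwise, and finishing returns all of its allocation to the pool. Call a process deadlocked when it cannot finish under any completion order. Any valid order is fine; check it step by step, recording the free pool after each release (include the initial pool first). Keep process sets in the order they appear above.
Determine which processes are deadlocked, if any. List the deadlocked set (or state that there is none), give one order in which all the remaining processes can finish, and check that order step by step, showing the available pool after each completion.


Deadlocked set: P3, P7 and P2.
Key observation: R3 is the bottleneck — with P4, P9 done the pool holds (4, 3, 2), short of every remaining need.
The rest can finish in the order P4, P9. Walking it through:
  pool = (2, 2, 2)
  run P4 (needs (1, 2, 1), free (2, 2, 2)); after release of (1, 0, 0) the pool is (3, 2, 2)
  run P9 (needs (3, 0, 1), free (3, 2, 2)); after release of (1, 1, 0) the pool is (4, 3, 2)
The stuck group stays short no matter what:
  P3 cannot run: need (4, 5, 7) vs free (4, 3, 2) (insufficient R3 and R1)
  P7 cannot run: need (5, 5, 2) vs free (4, 3, 2) (insufficient R2 and R3)
  P2 cannot run: need (2, 4, 6) vs free (4, 3, 2) (insufficient R3 and R1)


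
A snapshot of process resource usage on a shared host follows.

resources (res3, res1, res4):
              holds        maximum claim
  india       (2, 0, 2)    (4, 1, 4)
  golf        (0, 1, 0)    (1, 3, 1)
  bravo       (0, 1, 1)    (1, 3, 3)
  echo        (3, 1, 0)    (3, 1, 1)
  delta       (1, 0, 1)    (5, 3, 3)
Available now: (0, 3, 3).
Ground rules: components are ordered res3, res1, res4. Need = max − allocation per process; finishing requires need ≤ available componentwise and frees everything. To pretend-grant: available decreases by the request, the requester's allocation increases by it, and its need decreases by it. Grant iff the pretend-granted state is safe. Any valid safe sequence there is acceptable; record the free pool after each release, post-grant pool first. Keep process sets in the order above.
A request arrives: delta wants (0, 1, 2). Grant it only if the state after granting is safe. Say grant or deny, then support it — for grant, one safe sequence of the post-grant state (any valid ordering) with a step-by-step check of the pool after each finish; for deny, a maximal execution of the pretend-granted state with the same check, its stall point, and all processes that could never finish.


DENY — the pretend-granted state is unsafe.
Key observation: after echo, golf the pool peaks at (3, 4, 1), and each blocked process is short somewhere: india on res4; bravo on res4; delta on res3.
After a pretend grant, a maximal execution: echo, golf — then nothing else fits. Walking it through:
  pool = (0, 2, 1)
  run echo (needs (0, 0, 1), free (0, 2, 1)); after release of (3, 1, 0) the pool is (3, 3, 1)
  run golf (needs (1, 2, 1), free (3, 3, 1)); after release of (0, 1, 0) the pool is (3, 4, 1)
  india still needs (2, 1, 2) but only (3, 4, 1) is free — short on res4
  bravo still needs (1, 2, 2) but only (3, 4, 1) is free — short on res4
  delta still needs (4, 2, 0) but only (3, 4, 1) is free — short on res3
Had the request been granted, india, bravo and delta could never finish.


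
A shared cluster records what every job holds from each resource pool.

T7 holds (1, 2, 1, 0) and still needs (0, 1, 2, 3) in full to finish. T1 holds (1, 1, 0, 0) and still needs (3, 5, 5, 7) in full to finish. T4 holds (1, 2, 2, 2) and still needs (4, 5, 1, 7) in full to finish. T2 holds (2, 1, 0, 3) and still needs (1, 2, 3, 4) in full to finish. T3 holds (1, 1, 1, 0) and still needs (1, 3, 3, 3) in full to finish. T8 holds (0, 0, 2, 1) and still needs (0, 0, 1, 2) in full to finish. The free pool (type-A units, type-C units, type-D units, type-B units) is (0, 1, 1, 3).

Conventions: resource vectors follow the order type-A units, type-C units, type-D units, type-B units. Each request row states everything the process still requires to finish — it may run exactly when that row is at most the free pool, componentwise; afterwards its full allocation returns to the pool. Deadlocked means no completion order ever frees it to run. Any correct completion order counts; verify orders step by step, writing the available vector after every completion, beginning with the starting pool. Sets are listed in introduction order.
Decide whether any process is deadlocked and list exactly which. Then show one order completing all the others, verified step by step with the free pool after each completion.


The deadlocked set is empty.
Key observation: T8 leads a chain of completions in which each release enables another process.
A valid finishing order for the others: T8, T7, T2, T3, T4, T1. Verifying each step:
  pool = (0, 1, 1, 3)
  T8: need (0, 0, 1, 2) fits (0, 1, 1, 3); releases (0, 0, 2, 1), pool now (0, 1, 3, 4)
  T7: need (0, 1, 2, 3) fits (0, 1, 3, 4); releases (1, 2, 1, 0), pool now (1, 3, 4, 4)
  T2: need (1, 2, 3, 4) fits (1, 3, 4, 4); releases (2, 1, 0, 3), pool now (3, 4, 4, 7)
  T3: need (1, 3, 3, 3) fits (3, 4, 4, 7); releases (1, 1, 1, 0), pool now (4, 5, 5, 7)
  T4: need (4, 5, 1, 7) fits (4, 5, 5, 7); releases (1, 2, 2, 2), pool now (5, 7, 7, 9)
  T1: need (3, 5, 5, 7) fits (5, 7, 7, 9); releases (1, 1, 0, 0), pool now (6, 8, 7, 9)


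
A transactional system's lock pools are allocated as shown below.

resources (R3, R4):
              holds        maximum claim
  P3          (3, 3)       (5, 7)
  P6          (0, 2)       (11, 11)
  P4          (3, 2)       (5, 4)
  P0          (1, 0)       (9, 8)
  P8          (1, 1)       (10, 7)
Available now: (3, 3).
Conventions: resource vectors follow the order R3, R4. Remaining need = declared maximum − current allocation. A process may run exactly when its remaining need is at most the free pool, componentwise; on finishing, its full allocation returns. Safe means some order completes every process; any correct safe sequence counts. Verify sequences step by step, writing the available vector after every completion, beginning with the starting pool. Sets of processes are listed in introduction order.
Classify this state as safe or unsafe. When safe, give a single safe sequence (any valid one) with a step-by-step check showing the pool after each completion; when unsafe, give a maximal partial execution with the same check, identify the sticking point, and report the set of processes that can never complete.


The state is SAFE; one workable sequence: P4, P3, P0, P8, P6.
Key observation: P0 marks the first exact bind of the order: its need (8, 8) fits the free (9, 8) with zero slack on a requested resource.
Step-by-step check:
  pool = (3, 3)
  P4 needs (2, 2) <= (3, 3) -> finishes; pool += (3, 2) = (6, 5)
  P3 needs (2, 4) <= (6, 5) -> finishes; pool += (3, 3) = (9, 8)
  P0 needs (8, 8) <= (9, 8) -> finishes; pool += (1, 0) = (10, 8)
  P8 needs (9, 6) <= (10, 8) -> finishes; pool += (1, 1) = (11, 9)
  P6 needs (11, 9) <= (11, 9) -> finishes; pool += (0, 2) = (11, 11)


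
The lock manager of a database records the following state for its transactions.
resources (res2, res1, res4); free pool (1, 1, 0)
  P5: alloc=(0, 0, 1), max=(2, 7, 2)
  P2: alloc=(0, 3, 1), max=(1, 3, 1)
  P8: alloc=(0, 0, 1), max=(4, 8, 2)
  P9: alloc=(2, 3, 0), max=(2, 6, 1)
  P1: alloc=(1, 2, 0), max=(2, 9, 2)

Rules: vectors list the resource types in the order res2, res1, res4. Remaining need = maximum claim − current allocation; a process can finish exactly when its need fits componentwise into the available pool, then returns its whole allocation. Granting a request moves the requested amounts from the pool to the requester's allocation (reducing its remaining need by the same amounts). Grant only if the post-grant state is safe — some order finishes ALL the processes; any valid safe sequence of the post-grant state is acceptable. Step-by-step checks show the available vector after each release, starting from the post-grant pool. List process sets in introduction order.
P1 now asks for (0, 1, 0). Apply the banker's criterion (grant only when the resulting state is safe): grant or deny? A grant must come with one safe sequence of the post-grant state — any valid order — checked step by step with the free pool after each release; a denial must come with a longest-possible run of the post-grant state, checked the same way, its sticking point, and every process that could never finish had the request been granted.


DENY: after the grant no complete ordering would exist.
Key observation: after P2, P9 the pool peaks at (3, 6, 1), and each blocked process is short somewhere: P5 on res1; P8 on res2, res1; P1 on res4.
Pretend the grant happened; the run P2, P9 goes as far as possible. Verifying each step:
  pool = (1, 0, 0)
  P2 needs (1, 0, 0) <= (1, 0, 0) -> finishes; pool += (0, 3, 1) = (1, 3, 1)
  P9 needs (0, 3, 1) <= (1, 3, 1) -> finishes; pool += (2, 3, 0) = (3, 6, 1)
  P5 cannot run: need (2, 7, 1) vs free (3, 6, 1) (insufficient res1)
  P8 cannot run: need (4, 8, 1) vs free (3, 6, 1) (insufficient res2 and res1)
  P1 cannot run: need (1, 6, 2) vs free (3, 6, 1) (insufficient res4)
Had the request been granted, P5, P8 and P1 could never finish.


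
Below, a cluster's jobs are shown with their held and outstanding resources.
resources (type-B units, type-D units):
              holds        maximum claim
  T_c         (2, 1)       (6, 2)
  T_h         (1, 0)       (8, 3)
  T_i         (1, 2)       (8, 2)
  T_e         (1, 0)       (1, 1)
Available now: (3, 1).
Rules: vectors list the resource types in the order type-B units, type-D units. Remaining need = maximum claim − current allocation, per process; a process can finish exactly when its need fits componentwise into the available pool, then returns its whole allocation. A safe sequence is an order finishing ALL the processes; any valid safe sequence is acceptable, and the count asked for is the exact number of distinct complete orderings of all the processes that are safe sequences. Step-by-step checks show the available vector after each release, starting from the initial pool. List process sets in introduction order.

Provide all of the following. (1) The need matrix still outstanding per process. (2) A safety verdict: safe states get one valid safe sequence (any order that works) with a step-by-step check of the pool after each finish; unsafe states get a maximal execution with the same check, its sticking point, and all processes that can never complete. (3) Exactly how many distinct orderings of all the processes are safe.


(1) Remaining need (order type-B units, type-D units):
  T_c: (4, 1)
  T_h: (7, 3)
  T_i: (7, 0)
  T_e: (0, 1)
(2) UNSAFE — no complete ordering exists.
Key observation: the wall is type-B units: completing T_e, T_c brings the pool only to (6, 2), and all the rest need more.
The run T_e, T_c cannot be extended any further. Check, step by step:
  pool = (3, 1)
  run T_e (needs (0, 1), free (3, 1)); after release of (1, 0) the pool is (4, 1)
  run T_c (needs (4, 1), free (4, 1)); after release of (2, 1) the pool is (6, 2)
  T_h still needs (7, 3) but only (6, 2) is free — short on type-B units and type-D units
  T_i still needs (7, 0) but only (6, 2) is free — short on type-B units
Permanently blocked: T_h and T_i.
(3) The exact count: 0 of the possible complete orderings are safe sequences.


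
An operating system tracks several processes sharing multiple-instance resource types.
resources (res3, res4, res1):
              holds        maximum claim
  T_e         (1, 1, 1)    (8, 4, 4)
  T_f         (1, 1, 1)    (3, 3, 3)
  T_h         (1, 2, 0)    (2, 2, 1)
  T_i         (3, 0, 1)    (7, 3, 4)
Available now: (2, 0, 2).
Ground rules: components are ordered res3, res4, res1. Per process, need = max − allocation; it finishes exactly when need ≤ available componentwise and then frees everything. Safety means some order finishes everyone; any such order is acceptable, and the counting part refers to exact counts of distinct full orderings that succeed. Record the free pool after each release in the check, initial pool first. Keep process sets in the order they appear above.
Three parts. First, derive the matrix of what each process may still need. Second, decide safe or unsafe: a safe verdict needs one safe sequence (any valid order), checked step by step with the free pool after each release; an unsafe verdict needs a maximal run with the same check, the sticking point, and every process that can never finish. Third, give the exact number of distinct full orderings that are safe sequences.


(1) Outstanding need per process (order res3, res4, res1):
  T_e: (7, 3, 3)
  T_f: (2, 2, 2)
  T_h: (1, 0, 1)
  T_i: (4, 3, 3)
(2) SAFE — a valid safe sequence is T_h, T_f, T_i, T_e.
Key observation: the first exact fit in this order is T_f — it needs (2, 2, 2) with (3, 2, 2) free, meeting a requested resource to the last unit.
Step-by-step check:
  pool = (2, 0, 2)
  run T_h (needs (1, 0, 1), free (2, 0, 2)); after release of (1, 2, 0) the pool is (3, 2, 2)
  run T_f (needs (2, 2, 2), free (3, 2, 2)); after release of (1, 1, 1) the pool is (4, 3, 3)
  run T_i (needs (4, 3, 3), free (4, 3, 3)); after release of (3, 0, 1) the pool is (7, 3, 4)
  run T_e (needs (7, 3, 3), free (7, 3, 4)); after release of (1, 1, 1) the pool is (8, 4, 5)
(3) Precisely 1 of the possible complete orderings is a safe sequence.


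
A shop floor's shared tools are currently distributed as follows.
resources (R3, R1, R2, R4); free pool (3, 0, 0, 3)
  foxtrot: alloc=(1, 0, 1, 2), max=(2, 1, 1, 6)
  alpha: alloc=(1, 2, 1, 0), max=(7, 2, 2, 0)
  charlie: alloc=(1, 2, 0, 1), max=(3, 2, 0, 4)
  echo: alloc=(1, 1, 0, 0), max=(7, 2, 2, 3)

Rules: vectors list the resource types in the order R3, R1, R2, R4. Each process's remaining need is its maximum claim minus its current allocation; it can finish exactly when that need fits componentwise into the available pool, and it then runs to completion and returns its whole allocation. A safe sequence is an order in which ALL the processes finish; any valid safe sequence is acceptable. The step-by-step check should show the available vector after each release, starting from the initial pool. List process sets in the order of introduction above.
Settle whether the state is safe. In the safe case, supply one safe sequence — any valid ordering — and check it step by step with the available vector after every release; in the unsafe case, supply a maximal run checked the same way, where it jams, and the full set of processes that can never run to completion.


UNSAFE — no complete ordering exists.
Key observation: even finishing charlie, foxtrot leaves just (5, 2, 1, 6) free — too little R3 for any of the remaining processes.
The run charlie, foxtrot cannot be extended any further. Walking it through:
  pool = (3, 0, 0, 3)
  charlie: need (2, 0, 0, 3) fits (3, 0, 0, 3); releases (1, 2, 0, 1), pool now (4, 2, 0, 4)
  foxtrot: need (1, 1, 0, 4) fits (4, 2, 0, 4); releases (1, 0, 1, 2), pool now (5, 2, 1, 6)
  blocked: alpha wants (6, 0, 1, 0), pool (5, 2, 1, 6) — not enough R3
  blocked: echo wants (6, 1, 2, 3), pool (5, 2, 1, 6) — not enough R3 and R2
Permanently blocked: alpha and echo.


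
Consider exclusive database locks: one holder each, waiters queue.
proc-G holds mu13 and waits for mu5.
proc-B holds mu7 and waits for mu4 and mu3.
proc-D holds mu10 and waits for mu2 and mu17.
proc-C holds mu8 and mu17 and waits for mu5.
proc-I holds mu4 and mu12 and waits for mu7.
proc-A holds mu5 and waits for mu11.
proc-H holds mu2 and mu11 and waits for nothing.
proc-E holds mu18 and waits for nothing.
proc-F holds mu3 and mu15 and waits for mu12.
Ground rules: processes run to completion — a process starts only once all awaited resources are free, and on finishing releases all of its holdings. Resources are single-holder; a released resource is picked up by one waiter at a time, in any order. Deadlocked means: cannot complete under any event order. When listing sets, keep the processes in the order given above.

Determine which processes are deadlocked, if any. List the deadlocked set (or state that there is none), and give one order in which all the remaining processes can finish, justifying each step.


Deadlocked: proc-B, proc-I and proc-F.
Key observation: proc-B -> proc-I -> proc-B is a circular wait — nothing in it can go first; proc-F is caught in further circular waits.
One completion order for the rest: proc-H, proc-A, proc-G, proc-E, proc-C, proc-D.
Verifying each step:
  proc-H waits on nothing -> runs at once and releases mu2 and mu11
  proc-A waits on mu11 — all released -> runs and releases mu5
  proc-G waits on mu5 — all released -> runs and releases mu13
  proc-E waits on nothing -> runs at once and releases mu18
  proc-C waits on mu5 — all released -> runs and releases mu8 and mu17
  proc-D waits on mu2 and mu17 — all released -> runs and releases mu10


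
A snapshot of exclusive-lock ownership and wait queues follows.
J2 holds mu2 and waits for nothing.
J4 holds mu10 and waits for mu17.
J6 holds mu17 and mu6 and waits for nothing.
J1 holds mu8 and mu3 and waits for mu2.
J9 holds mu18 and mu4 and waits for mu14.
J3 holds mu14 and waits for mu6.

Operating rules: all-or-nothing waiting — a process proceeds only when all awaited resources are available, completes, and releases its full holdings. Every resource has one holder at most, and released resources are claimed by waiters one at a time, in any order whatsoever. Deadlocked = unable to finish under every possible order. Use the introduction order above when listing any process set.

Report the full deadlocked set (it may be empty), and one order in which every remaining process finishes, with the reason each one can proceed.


Nothing here is deadlocked.
Key observation: the wait graph is acyclic; completion cascades from the unblocked processes through everyone else.
A valid finishing order for the others: J6, J3, J2, J1, J9, J4.
Walking it through:
  run J6 (it waits on nothing); releases mu17 and mu6
  J3: everything it awaited (mu6) is free; runs, freeing mu14
  run J2 (it waits on nothing); releases mu2
  J1: everything it awaited (mu2) is free; runs, freeing mu8 and mu3
  J9: everything it awaited (mu14) is free; runs, freeing mu18 and mu4
  J4: everything it awaited (mu17) is free; runs, freeing mu10


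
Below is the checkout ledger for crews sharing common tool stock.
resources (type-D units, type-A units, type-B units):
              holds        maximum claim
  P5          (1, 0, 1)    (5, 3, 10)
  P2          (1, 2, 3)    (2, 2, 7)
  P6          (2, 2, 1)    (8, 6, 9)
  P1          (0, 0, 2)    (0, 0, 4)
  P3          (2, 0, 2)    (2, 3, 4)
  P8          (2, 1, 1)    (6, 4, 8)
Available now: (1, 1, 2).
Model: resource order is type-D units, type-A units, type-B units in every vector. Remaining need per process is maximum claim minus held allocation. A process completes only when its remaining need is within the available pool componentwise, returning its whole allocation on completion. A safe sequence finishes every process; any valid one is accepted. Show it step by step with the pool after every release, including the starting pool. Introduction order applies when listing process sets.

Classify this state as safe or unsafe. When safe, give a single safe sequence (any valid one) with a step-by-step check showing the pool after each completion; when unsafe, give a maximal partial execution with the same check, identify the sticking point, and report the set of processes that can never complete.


SAFE — a valid safe sequence is P1, P2, P3, P8, P5, P6.
Key observation: P1 is the earliest step where a requested resource binds exactly: need (0, 0, 2), pool (1, 1, 2) at its turn.
Step-by-step check:
  pool = (1, 1, 2)
  P1: need (0, 0, 2) fits (1, 1, 2); releases (0, 0, 2), pool now (1, 1, 4)
  P2: need (1, 0, 4) fits (1, 1, 4); releases (1, 2, 3), pool now (2, 3, 7)
  P3: need (0, 3, 2) fits (2, 3, 7); releases (2, 0, 2), pool now (4, 3, 9)
  P8: need (4, 3, 7) fits (4, 3, 9); releases (2, 1, 1), pool now (6, 4, 10)
  P5: need (4, 3, 9) fits (6, 4, 10); releases (1, 0, 1), pool now (7, 4, 11)
  P6: need (6, 4, 8) fits (7, 4, 11); releases (2, 2, 1), pool now (9, 6, 12)


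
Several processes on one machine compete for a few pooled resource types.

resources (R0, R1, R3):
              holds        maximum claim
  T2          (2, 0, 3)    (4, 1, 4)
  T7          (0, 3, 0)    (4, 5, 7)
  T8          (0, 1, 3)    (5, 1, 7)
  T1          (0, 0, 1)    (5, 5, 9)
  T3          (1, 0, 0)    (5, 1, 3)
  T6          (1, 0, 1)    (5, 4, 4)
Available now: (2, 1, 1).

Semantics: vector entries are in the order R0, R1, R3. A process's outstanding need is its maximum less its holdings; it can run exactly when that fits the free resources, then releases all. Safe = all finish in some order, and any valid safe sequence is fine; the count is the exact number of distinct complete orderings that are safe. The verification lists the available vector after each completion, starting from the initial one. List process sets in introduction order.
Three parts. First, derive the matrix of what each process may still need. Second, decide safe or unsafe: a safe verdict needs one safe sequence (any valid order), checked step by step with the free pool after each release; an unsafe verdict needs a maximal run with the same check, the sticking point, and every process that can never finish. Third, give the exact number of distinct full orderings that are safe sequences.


(1) Outstanding need per process (order R0, R1, R3):
  T2: (2, 1, 1)
  T7: (4, 2, 7)
  T8: (5, 0, 4)
  T1: (5, 5, 8)
  T3: (4, 1, 3)
  T6: (4, 4, 3)
(2) SAFE, for example via the order T2, T3, T8, T7, T6, T1.
Key observation: T2 is the earliest step where a requested resource binds exactly: need (2, 1, 1), pool (2, 1, 1) at its turn.
Walking it through:
  pool = (2, 1, 1)
  run T2 (needs (2, 1, 1), free (2, 1, 1)); after release of (2, 0, 3) the pool is (4, 1, 4)
  run T3 (needs (4, 1, 3), free (4, 1, 4)); after release of (1, 0, 0) the pool is (5, 1, 4)
  run T8 (needs (5, 0, 4), free (5, 1, 4)); after release of (0, 1, 3) the pool is (5, 2, 7)
  run T7 (needs (4, 2, 7), free (5, 2, 7)); after release of (0, 3, 0) the pool is (5, 5, 7)
  run T6 (needs (4, 4, 3), free (5, 5, 7)); after release of (1, 0, 1) the pool is (6, 5, 8)
  run T1 (needs (5, 5, 8), free (6, 5, 8)); after release of (0, 0, 1) the pool is (6, 5, 9)
(3) Precisely 1 of the possible complete orderings is a safe sequence.


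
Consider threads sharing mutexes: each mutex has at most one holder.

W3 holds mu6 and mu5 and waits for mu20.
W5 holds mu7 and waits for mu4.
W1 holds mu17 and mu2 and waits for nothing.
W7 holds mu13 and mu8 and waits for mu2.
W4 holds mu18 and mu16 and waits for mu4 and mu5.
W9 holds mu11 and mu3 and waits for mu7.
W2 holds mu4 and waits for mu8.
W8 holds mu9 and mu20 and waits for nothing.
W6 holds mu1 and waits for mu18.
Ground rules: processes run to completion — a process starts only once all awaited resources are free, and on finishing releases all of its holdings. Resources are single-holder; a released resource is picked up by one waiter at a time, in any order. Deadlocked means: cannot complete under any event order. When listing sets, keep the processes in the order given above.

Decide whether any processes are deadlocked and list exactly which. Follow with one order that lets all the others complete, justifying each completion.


The deadlocked set is empty.
Key observation: there is no circular wait here — follow any chain and it reaches a process that is free to run now.
The rest can finish in the order W1, W8, W3, W7, W2, W5, W9, W4, W6.
Verifying each step:
  run W1 (it waits on nothing); releases mu17 and mu2
  run W8 (it waits on nothing); releases mu9 and mu20
  W3: everything it awaited (mu20) is free; runs, freeing mu6 and mu5
  W7: everything it awaited (mu2) is free; runs, freeing mu13 and mu8
  W2: everything it awaited (mu8) is free; runs, freeing mu4
  W5: everything it awaited (mu4) is free; runs, freeing mu7
  W9: everything it awaited (mu7) is free; runs, freeing mu11 and mu3
  W4: everything it awaited (mu4 and mu5) is free; runs, freeing mu18 and mu16
  W6: everything it awaited (mu18) is free; runs, freeing mu1


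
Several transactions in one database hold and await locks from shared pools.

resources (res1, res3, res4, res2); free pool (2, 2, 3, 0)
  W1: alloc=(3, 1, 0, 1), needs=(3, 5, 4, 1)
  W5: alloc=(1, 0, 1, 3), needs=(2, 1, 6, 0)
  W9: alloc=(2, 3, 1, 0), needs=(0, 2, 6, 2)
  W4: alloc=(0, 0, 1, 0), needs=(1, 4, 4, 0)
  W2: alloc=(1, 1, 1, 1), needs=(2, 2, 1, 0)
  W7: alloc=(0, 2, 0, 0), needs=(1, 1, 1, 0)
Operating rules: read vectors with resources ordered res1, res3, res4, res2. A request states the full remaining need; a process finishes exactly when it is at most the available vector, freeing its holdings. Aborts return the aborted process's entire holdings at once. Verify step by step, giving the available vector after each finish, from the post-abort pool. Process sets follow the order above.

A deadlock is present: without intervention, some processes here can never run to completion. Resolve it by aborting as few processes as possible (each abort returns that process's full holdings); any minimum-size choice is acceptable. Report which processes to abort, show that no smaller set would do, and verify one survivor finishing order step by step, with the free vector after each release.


Minimum abort set: W5.
Key observation: W9 was stuck for good until W5 gave back (1, 0, 1, 3); in the order shown it finishes at step 4.
No smaller set exists: with zero aborts the deadlock remains.
The survivors complete as W7, W4, W2, W9, W1. Step-by-step check (starting from the post-abort pool):
  pool = (3, 2, 4, 3)
  run W7 (needs (1, 1, 1, 0), free (3, 2, 4, 3)); after release of (0, 2, 0, 0) the pool is (3, 4, 4, 3)
  run W4 (needs (1, 4, 4, 0), free (3, 4, 4, 3)); after release of (0, 0, 1, 0) the pool is (3, 4, 5, 3)
  run W2 (needs (2, 2, 1, 0), free (3, 4, 5, 3)); after release of (1, 1, 1, 1) the pool is (4, 5, 6, 4)
  run W9 (needs (0, 2, 6, 2), free (4, 5, 6, 4)); after release of (2, 3, 1, 0) the pool is (6, 8, 7, 4)
  run W1 (needs (3, 5, 4, 1), free (6, 8, 7, 4)); after release of (3, 1, 0, 1) the pool is (9, 9, 7, 5)


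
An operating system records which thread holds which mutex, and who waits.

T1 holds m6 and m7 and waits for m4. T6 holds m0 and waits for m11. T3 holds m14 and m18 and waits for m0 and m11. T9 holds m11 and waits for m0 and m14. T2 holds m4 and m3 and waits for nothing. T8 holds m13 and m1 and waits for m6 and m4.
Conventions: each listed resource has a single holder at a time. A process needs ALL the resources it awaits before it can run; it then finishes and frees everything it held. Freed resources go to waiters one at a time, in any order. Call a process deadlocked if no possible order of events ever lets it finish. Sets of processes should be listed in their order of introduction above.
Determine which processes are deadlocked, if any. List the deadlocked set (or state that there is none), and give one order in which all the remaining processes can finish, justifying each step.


Deadlocked: T6, T3 and T9.
Key observation: the wait chain closes on itself along T6 -> T9 -> T6; T3 is caught in further circular waits.
One completion order for the rest: T2, T1, T8.
Verifying each step:
  run T2 (it waits on nothing); releases m4 and m3
  T1: everything it awaited (m4) is free; runs, freeing m6 and m7
  T8: everything it awaited (m6 and m4) is free; runs, freeing m13 and m1


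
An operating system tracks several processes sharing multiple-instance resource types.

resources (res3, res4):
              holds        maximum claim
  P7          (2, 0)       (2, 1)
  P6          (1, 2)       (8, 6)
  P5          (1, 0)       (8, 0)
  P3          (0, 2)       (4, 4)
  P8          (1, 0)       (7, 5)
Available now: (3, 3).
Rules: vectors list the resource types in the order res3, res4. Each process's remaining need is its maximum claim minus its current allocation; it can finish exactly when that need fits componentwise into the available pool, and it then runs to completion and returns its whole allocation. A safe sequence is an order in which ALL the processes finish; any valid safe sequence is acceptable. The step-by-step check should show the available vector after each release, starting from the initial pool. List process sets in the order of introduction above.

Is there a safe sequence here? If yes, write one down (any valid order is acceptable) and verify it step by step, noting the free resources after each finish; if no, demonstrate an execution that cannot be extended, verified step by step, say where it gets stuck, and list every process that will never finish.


UNSAFE.
Key observation: the pool after P7, P3 is (5, 5); every surviving request exceeds it in res3, so progress ends there.
Going as far as possible: P7, P3; after that, nothing fits. Step-by-step check:
  pool = (3, 3)
  P7: need (0, 1) fits (3, 3); releases (2, 0), pool now (5, 3)
  P3: need (4, 2) fits (5, 3); releases (0, 2), pool now (5, 5)
  P6 still needs (7, 4) but only (5, 5) is free — short on res3
  P5 still needs (7, 0) but only (5, 5) is free — short on res3
  P8 still needs (6, 5) but only (5, 5) is free — short on res3
Never able to finish: P6, P5 and P8.


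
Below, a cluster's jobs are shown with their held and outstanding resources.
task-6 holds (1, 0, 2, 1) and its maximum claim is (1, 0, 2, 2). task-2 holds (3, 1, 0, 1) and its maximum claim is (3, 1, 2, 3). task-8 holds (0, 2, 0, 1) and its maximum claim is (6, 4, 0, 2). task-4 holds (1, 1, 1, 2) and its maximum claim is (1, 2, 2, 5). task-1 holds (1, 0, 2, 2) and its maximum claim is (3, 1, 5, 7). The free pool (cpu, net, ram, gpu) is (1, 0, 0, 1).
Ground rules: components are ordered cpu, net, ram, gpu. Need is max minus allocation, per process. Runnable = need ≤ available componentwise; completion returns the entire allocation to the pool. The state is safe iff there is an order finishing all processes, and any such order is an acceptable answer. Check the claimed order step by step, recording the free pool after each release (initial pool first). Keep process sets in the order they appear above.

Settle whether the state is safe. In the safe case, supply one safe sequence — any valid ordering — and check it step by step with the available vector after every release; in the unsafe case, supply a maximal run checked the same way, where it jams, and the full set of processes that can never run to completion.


SAFE, for example via the order task-6, task-2, task-4, task-1, task-8.
Key observation: reading the order forward, task-6 is the first process whose need (0, 0, 0, 1) meets the free pool (1, 0, 0, 1) exactly on a resource it requests.
Walking it through:
  pool = (1, 0, 0, 1)
  task-6: need (0, 0, 0, 1) fits (1, 0, 0, 1); releases (1, 0, 2, 1), pool now (2, 0, 2, 2)
  task-2: need (0, 0, 2, 2) fits (2, 0, 2, 2); releases (3, 1, 0, 1), pool now (5, 1, 2, 3)
  task-4: need (0, 1, 1, 3) fits (5, 1, 2, 3); releases (1, 1, 1, 2), pool now (6, 2, 3, 5)
  task-1: need (2, 1, 3, 5) fits (6, 2, 3, 5); releases (1, 0, 2, 2), pool now (7, 2, 5, 7)
  task-8: need (6, 2, 0, 1) fits (7, 2, 5, 7); releases (0, 2, 0, 1), pool now (7, 4, 5, 8)
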